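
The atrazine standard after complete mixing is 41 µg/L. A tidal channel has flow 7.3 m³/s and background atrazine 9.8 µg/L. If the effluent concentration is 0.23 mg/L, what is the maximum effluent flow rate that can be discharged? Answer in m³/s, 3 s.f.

9.8 µg/L = 0.0098 mg/L.
41 µg/L = 0.041 mg/L.
Mass balance at complete mixing: C_std·(Q_w + Q_r) = Q_w·C_e + Q_r·C_b.
Rearranging, Q_w = Q_r·(C_std − C_b)/(C_e − C_std) = 7.3·(0.041 − 0.0098) / (0.23 − 0.041) = 1.205 m³/s.

1.21 m³/s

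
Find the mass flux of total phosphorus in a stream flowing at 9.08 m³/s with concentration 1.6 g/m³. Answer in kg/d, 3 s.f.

1260 kg/d

Mass flux = Q·C = 9.08 m³/s × 1.6 g/m³ = 14.53 g/s.
= 14.53 g/s × 86.4 = 1255 kg/d.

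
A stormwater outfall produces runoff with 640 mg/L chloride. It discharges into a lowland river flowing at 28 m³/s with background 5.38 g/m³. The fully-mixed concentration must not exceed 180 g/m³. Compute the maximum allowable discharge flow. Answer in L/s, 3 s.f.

Mass balance at complete mixing: C_std·(Q_w + Q_r) = Q_w·C_e + Q_r·C_b.
Rearranging, Q_w = Q_r·(C_std − C_b)/(C_e − C_std) = 28·(180 − 5.38) / (640 − 180) = 10.63 m³/s.
= 1.063e+04 L/s.

10600 L/s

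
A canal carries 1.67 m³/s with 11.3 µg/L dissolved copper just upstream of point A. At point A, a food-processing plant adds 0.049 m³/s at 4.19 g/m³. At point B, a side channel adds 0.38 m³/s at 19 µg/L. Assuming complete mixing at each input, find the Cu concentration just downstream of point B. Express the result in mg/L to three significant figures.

0.110 mg/L

11.3 µg/L = 0.0113 mg/L.
After input A: C = (1.67·0.0113 + 0.049·4.19) / 1.719 = 0.1304 mg/L.
19 µg/L = 0.019 mg/L.
After input B: C = (1.719·0.1304 + 0.38·0.019) / 2.099 = 0.1102 mg/L.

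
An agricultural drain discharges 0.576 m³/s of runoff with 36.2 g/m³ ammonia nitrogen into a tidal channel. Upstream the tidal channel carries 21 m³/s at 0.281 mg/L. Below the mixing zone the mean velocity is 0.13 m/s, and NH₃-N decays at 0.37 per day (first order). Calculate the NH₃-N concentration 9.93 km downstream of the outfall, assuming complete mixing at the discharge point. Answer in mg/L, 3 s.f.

0.894 mg/L

After complete mixing, C₀ = (0.576·36.2 + 21·0.281) / 21.58 = 1.24 mg/L.
Travel time t = 9930 m / 0.13 m/s = 7.638e+04 s = 0.8841 d.
C = 1.24·exp(−0.37·0.8841) = 1.24·0.721 = 0.894 mg/L.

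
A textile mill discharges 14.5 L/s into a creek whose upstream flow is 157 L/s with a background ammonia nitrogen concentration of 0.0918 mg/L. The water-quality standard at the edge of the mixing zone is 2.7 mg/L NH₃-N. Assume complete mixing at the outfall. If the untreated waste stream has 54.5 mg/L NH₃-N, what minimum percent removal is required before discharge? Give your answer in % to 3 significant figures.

43.2 %

14.5 L/s = 0.0145 m³/s.
157 L/s = 0.157 m³/s.
Mass balance: 2.7·0.1715 = 0.0145·Cₑ + 0.157·0.0918.
Cₑ = (0.4631 − 0.01441) / 0.0145 = 30.94 mg/L.
Required removal = 1 − 30.94/54.5 = 43.23 %.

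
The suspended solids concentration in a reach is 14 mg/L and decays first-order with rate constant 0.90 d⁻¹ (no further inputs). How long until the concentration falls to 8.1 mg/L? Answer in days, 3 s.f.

0.608 d

t = ln(C₀/C)/k = ln(14/8.1)/0.90 = 0.5472/0.90 = 0.608 d.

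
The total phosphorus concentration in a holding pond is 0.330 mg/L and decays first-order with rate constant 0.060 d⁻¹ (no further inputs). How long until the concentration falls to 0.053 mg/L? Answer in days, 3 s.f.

30.5 d

t = ln(C₀/C)/k = ln(0.330/0.053)/0.060 = 1.829/0.060 = 30.48 d.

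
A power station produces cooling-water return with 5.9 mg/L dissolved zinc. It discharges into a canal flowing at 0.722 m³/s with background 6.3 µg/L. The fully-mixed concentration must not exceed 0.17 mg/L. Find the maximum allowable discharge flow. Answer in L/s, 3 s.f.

20.6 L/s

6.3 µg/L = 0.0063 mg/L.
Mass balance at complete mixing: C_std·(Q_w + Q_r) = Q_w·C_e + Q_r·C_b.
Rearranging, Q_w = Q_r·(C_std − C_b)/(C_e − C_std) = 0.722·(0.17 − 0.0063) / (5.9 − 0.17) = 0.02063 m³/s.
= 20.63 L/s.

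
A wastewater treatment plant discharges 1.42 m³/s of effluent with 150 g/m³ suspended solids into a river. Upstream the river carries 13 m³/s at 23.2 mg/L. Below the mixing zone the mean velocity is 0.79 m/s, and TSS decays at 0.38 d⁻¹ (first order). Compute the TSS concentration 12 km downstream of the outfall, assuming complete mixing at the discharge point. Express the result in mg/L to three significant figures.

33.4 mg/L

After complete mixing, C₀ = (1.42·150 + 13·23.2) / 14.42 = 35.69 mg/L.
Travel time t = 1.2e+04 m / 0.79 m/s = 1.519e+04 s = 0.1758 d.
C = 35.69·exp(−0.38·0.1758) = 35.69·0.9354 = 33.38 mg/L.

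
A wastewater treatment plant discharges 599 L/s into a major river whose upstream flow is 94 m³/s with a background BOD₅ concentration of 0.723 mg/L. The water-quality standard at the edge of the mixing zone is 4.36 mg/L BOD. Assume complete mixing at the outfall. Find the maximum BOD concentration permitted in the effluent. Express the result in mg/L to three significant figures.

599 L/s = 0.599 m³/s.
Mass balance: 4.36·94.6 = 0.599·Cₑ + 94·0.723.
Cₑ = (412.5 − 67.96) / 0.599 = 575.1 mg/L.

575 mg/L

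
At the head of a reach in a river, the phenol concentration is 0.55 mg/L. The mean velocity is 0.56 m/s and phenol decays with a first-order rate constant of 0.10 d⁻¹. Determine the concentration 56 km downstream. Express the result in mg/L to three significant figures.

0.490 mg/L

Travel time t = 56 km / 0.56 m/s = 5.6e+04/0.56 = 1e+05 s = 1.157 d.
First-order decay: C = 0.55·exp(−0.10·1.157) = 0.55·0.8907 = 0.4899 mg/L.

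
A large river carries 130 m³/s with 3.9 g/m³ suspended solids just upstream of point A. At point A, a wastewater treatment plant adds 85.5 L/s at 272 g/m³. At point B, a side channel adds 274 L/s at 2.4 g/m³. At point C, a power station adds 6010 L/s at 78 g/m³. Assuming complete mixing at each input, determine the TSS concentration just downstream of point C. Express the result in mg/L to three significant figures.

85.5 L/s = 0.0855 m³/s.
After input A: C = (130·3.9 + 0.0855·272) / 130.1 = 4.076 mg/L.
274 L/s = 0.274 m³/s.
After input B: C = (130.1·4.076 + 0.274·2.4) / 130.4 = 4.073 mg/L.
6010 L/s = 6.01 m³/s.
After input C: C = (130.4·4.073 + 6.01·78) / 136.4 = 7.331 mg/L.

7.33 mg/L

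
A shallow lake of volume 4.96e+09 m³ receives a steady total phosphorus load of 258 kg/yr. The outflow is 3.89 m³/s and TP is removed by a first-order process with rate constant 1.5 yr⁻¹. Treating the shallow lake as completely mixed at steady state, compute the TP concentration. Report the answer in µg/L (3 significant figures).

Outflow Q = 3.89 m³/s × 3.156e+07 s/yr = 1.228e+08 m³/yr.
Steady-state CSTR mass balance: W = Q·C + k·V·C, so C = W/(Q + kV).
Q + kV = 1.228e+08 + 1.5·4.96e+09 = 7.563e+09 m³/yr.
C = 258/7.563e+09 = 3.411e-08 kg/m³ = 3.411e-05 mg/L = 0.03411 µg/L.

0.0341 µg/L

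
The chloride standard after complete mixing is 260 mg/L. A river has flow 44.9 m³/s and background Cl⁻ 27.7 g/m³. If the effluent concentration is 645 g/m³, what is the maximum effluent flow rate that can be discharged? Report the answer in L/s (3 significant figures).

Mass balance at complete mixing: C_std·(Q_w + Q_r) = Q_w·C_e + Q_r·C_b.
Rearranging, Q_w = Q_r·(C_std − C_b)/(C_e − C_std) = 44.9·(260 − 27.7) / (645 − 260) = 27.09 m³/s.
= 2.709e+04 L/s.

27100 L/s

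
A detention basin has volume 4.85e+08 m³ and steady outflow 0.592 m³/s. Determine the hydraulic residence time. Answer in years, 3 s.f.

26.0 yr

Q = 0.592 m³/s × 3.156e+07 s/yr = 1.868e+07 m³/yr.
Hydraulic residence time τ = V/Q = 4.85e+08/1.868e+07 = 25.96 yr.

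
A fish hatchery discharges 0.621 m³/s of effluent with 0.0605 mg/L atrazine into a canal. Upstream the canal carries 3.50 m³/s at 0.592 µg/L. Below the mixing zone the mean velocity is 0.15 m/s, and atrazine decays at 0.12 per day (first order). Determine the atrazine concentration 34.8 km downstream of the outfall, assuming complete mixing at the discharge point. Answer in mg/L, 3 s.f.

0.00697 mg/L

0.592 µg/L = 0.000592 mg/L.
After complete mixing, C₀ = (0.621·0.0605 + 3.5·0.000592) / 4.121 = 0.00962 mg/L.
Travel time t = 3.48e+04 m / 0.15 m/s = 2.32e+05 s = 2.685 d.
C = 0.00962·exp(−0.12·2.685) = 0.00962·0.7245 = 0.00697 mg/L.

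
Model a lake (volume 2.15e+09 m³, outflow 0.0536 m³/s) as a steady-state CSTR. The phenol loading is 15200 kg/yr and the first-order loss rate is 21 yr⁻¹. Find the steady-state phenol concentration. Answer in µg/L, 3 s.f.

0.337 µg/L

Outflow Q = 0.0536 m³/s × 3.156e+07 s/yr = 1.691e+06 m³/yr.
Steady-state CSTR mass balance: W = Q·C + k·V·C, so C = W/(Q + kV).
Q + kV = 1.691e+06 + 21·2.15e+09 = 4.515e+10 m³/yr.
C = 15200/4.515e+10 = 3.366e-07 kg/m³ = 0.0003366 mg/L = 0.3366 µg/L.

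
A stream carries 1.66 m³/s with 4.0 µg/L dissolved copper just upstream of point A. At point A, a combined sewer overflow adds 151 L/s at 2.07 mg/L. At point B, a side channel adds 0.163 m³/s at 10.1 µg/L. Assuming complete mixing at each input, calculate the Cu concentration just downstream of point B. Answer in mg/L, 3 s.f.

0.163 mg/L

4.0 µg/L = 0.004 mg/L.
151 L/s = 0.151 m³/s.
After input A: C = (1.66·0.004 + 0.151·2.07) / 1.811 = 0.1763 mg/L.
10.1 µg/L = 0.0101 mg/L.
After input B: C = (1.811·0.1763 + 0.163·0.0101) / 1.974 = 0.1625 mg/L.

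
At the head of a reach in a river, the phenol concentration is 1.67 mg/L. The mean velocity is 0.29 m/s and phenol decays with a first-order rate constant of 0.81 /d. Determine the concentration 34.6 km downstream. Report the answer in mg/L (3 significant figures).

0.546 mg/L

Travel time t = 34.6 km / 0.29 m/s = 3.46e+04/0.29 = 1.193e+05 s = 1.381 d.
First-order decay: C = 1.67·exp(−0.81·1.381) = 1.67·0.3268 = 0.5457 mg/L.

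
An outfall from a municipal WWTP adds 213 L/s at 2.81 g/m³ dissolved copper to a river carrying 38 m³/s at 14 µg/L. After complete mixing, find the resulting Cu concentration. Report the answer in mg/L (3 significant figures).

0.0296 mg/L

213 L/s = 0.213 m³/s.
14 µg/L = 0.014 mg/L.
Conservation of mass across the mixing zone: C = (0.213·2.81 + 38·0.014) / (0.213 + 38) = 1.131/38.21 = 0.02958 mg/L.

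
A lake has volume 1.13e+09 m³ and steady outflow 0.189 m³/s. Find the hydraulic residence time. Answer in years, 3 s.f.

Q = 0.189 m³/s × 3.156e+07 s/yr = 5.964e+06 m³/yr.
Hydraulic residence time τ = V/Q = 1.13e+09/5.964e+06 = 189.5 yr.

189 yr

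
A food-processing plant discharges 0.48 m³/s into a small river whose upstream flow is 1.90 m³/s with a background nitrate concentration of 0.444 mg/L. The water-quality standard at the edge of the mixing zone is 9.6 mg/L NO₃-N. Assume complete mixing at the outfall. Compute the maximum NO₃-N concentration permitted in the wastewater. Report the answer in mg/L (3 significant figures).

Mass balance: 9.6·2.38 = 0.48·Cₑ + 1.9·0.444.
Cₑ = (22.85 − 0.8436) / 0.48 = 45.84 mg/L.

45.8 mg/L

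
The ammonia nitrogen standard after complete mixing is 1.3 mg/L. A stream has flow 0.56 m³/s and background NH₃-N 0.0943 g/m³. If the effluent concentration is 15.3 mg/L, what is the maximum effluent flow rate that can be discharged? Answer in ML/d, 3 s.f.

4.17 ML/d

Mass balance at complete mixing: C_std·(Q_w + Q_r) = Q_w·C_e + Q_r·C_b.
Rearranging, Q_w = Q_r·(C_std − C_b)/(C_e − C_std) = 0.56·(1.3 − 0.0943) / (15.3 − 1.3) = 0.04823 m³/s.
= 4.167 ML/d.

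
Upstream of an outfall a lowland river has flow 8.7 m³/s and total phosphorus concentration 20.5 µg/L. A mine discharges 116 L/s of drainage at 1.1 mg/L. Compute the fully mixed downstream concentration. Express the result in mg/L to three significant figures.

116 L/s = 0.116 m³/s.
20.5 µg/L = 0.0205 mg/L.
Flow-weighted mixing gives C = (0.116·1.1 + 8.7·0.0205) / (0.116 + 8.7) = 0.3059/8.816 = 0.0347 mg/L.

0.0347 mg/L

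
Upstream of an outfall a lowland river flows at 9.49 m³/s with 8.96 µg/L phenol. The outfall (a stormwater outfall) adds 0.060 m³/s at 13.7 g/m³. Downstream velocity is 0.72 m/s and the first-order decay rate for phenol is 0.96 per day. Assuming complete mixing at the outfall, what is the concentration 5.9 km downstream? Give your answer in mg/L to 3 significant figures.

8.96 µg/L = 0.00896 mg/L.
After complete mixing, C₀ = (0.06·13.7 + 9.49·0.00896) / 9.55 = 0.09498 mg/L.
Travel time t = 5900 m / 0.72 m/s = 8194 s = 0.09484 d.
C = 0.09498·exp(−0.96·0.09484) = 0.09498·0.913 = 0.08671 mg/L.

0.0867 mg/L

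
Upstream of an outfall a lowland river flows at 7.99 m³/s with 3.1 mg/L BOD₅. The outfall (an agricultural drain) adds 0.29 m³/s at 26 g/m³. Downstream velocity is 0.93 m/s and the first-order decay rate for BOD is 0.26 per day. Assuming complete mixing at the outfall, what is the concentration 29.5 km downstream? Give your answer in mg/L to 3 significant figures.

3.55 mg/L

After complete mixing, C₀ = (0.29·26 + 7.99·3.1) / 8.28 = 3.902 mg/L.
Travel time t = 2.95e+04 m / 0.93 m/s = 3.172e+04 s = 0.3671 d.
C = 3.902·exp(−0.26·0.3671) = 3.902·0.909 = 3.547 mg/L.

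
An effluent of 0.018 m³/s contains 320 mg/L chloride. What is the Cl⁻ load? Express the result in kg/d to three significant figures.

Mass flux = Q·C = 0.018 m³/s × 320 g/m³ = 5.76 g/s.
= 5.76 g/s × 86.4 = 497.7 kg/d.

498 kg/d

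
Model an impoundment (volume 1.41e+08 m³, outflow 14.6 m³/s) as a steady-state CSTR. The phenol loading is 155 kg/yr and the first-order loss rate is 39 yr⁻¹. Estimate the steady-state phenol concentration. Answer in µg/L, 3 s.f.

Outflow Q = 14.6 m³/s × 3.156e+07 s/yr = 4.607e+08 m³/yr.
Steady-state CSTR mass balance: W = Q·C + k·V·C, so C = W/(Q + kV).
Q + kV = 4.607e+08 + 39·1.41e+08 = 5.96e+09 m³/yr.
C = 155/5.96e+09 = 2.601e-08 kg/m³ = 2.601e-05 mg/L = 0.02601 µg/L.

0.0260 µg/L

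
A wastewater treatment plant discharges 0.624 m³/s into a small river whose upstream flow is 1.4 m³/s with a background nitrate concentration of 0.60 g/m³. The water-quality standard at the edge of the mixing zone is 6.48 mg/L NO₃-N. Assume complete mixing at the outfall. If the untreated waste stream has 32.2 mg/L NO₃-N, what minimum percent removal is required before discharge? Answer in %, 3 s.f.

Mass balance: 6.48·2.024 = 0.624·Cₑ + 1.4·0.6.
Cₑ = (13.12 − 0.84) / 0.624 = 19.67 mg/L.
Required removal = 1 − 19.67/32.2 = 38.91 %.

38.9 %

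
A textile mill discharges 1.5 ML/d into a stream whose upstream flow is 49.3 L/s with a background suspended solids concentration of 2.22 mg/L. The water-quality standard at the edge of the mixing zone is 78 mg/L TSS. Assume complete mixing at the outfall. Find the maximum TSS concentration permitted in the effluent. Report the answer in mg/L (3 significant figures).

293 mg/L

1.5 ML/d = 0.01736 m³/s.
49.3 L/s = 0.0493 m³/s.
Mass balance: 78·0.06666 = 0.01736·Cₑ + 0.0493·2.22.
Cₑ = (5.2 − 0.1094) / 0.01736 = 293.2 mg/L.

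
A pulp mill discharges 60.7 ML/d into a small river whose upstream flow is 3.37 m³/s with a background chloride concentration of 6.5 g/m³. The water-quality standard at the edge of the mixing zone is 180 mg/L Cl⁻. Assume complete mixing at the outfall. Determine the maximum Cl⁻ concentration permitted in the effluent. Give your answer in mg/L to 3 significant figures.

60.7 ML/d = 0.7025 m³/s.
Mass balance: 180·4.073 = 0.7025·Cₑ + 3.37·6.5.
Cₑ = (733.1 − 21.91) / 0.7025 = 1012 mg/L.

1010 mg/L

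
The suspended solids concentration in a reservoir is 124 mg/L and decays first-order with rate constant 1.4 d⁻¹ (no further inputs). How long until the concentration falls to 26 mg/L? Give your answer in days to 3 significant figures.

t = ln(C₀/C)/k = ln(124/26)/1.4 = 1.562/1.4 = 1.116 d.

1.12 d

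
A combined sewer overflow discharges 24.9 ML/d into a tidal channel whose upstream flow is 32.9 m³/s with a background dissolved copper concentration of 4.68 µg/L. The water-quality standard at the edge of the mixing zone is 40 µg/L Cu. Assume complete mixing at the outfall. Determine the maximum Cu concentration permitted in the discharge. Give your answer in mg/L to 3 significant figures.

4.07 mg/L

24.9 ML/d = 0.2882 m³/s.
4.68 µg/L = 0.00468 mg/L.
40 µg/L = 0.04 mg/L.
Mass balance: 0.04·33.19 = 0.2882·Cₑ + 32.9·0.00468.
Cₑ = (1.328 − 0.154) / 0.2882 = 4.072 mg/L.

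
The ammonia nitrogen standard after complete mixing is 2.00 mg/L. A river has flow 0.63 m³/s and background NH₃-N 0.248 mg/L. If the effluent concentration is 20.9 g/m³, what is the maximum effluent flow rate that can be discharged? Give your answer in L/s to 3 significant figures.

Mass balance at complete mixing: C_std·(Q_w + Q_r) = Q_w·C_e + Q_r·C_b.
Rearranging, Q_w = Q_r·(C_std − C_b)/(C_e − C_std) = 0.63·(2 − 0.248) / (20.9 − 2) = 0.0584 m³/s.
= 58.4 L/s.

58.4 L/s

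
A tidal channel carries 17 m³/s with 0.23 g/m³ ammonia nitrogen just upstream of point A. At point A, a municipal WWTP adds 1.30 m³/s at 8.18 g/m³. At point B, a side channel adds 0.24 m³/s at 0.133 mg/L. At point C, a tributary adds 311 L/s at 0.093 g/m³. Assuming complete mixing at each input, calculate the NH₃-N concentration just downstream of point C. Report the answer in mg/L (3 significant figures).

0.775 mg/L

After input A: C = (17·0.23 + 1.3·8.18) / 18.3 = 0.7948 mg/L.
After input B: C = (18.3·0.7948 + 0.24·0.133) / 18.54 = 0.7862 mg/L.
311 L/s = 0.311 m³/s.
After input C: C = (18.54·0.7862 + 0.311·0.093) / 18.85 = 0.7748 mg/L.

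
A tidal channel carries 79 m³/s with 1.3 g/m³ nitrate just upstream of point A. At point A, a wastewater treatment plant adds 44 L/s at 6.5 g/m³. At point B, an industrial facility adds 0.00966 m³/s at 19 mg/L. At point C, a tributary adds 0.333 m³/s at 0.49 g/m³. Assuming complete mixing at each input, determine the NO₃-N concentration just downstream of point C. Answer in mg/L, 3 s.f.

1.30 mg/L

44 L/s = 0.044 m³/s.
After input A: C = (79·1.3 + 0.044·6.5) / 79.04 = 1.303 mg/L.
After input B: C = (79.04·1.303 + 0.00966·19) / 79.05 = 1.305 mg/L.
After input C: C = (79.05·1.305 + 0.333·0.49) / 79.39 = 1.302 mg/L.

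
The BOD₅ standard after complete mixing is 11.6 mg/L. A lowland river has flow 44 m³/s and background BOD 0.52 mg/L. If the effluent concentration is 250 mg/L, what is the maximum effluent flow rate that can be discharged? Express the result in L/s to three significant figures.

2040 L/s

Mass balance at complete mixing: C_std·(Q_w + Q_r) = Q_w·C_e + Q_r·C_b.
Rearranging, Q_w = Q_r·(C_std − C_b)/(C_e − C_std) = 44·(11.6 − 0.52) / (250 − 11.6) = 2.045 m³/s.
= 2045 L/s.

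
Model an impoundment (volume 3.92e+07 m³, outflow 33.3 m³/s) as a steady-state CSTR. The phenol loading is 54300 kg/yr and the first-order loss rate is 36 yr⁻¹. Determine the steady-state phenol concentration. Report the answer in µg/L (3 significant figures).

Outflow Q = 33.3 m³/s × 3.156e+07 s/yr = 1.051e+09 m³/yr.
Steady-state CSTR mass balance: W = Q·C + k·V·C, so C = W/(Q + kV).
Q + kV = 1.051e+09 + 36·3.92e+07 = 2.462e+09 m³/yr.
C = 54300/2.462e+09 = 2.205e-05 kg/m³ = 0.02205 mg/L = 22.05 µg/L.

22.1 µg/L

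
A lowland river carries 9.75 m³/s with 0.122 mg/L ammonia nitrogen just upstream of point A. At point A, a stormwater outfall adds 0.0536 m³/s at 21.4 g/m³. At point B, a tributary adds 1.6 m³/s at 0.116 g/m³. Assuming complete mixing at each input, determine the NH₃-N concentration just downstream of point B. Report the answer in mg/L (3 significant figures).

0.221 mg/L

After input A: C = (9.75·0.122 + 0.0536·21.4) / 9.804 = 0.2383 mg/L.
After input B: C = (9.804·0.2383 + 1.6·0.116) / 11.4 = 0.2212 mg/L.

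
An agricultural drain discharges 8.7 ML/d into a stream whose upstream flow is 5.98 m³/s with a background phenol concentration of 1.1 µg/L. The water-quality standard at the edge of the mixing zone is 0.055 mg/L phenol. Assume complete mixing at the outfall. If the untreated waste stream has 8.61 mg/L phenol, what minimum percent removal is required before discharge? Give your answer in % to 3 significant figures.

62.2 %

8.7 ML/d = 0.1007 m³/s.
1.1 µg/L = 0.0011 mg/L.
Mass balance: 0.055·6.081 = 0.1007·Cₑ + 5.98·0.0011.
Cₑ = (0.3344 − 0.006578) / 0.1007 = 3.256 mg/L.
Required removal = 1 − 3.256/8.61 = 62.18 %.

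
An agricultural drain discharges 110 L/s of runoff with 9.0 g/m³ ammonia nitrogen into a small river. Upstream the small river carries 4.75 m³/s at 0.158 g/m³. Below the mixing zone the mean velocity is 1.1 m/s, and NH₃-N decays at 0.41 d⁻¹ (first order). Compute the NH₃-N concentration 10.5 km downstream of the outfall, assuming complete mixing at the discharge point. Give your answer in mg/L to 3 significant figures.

110 L/s = 0.11 m³/s.
After complete mixing, C₀ = (0.11·9 + 4.75·0.158) / 4.86 = 0.3581 mg/L.
Travel time t = 1.05e+04 m / 1.1 m/s = 9545 s = 0.1105 d.
C = 0.3581·exp(−0.41·0.1105) = 0.3581·0.9557 = 0.3423 mg/L.

0.342 mg/L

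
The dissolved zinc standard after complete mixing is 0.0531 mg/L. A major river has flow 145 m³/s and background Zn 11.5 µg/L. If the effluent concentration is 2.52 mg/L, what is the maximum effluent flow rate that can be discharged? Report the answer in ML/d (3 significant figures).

211 ML/d

11.5 µg/L = 0.0115 mg/L.
Mass balance at complete mixing: C_std·(Q_w + Q_r) = Q_w·C_e + Q_r·C_b.
Rearranging, Q_w = Q_r·(C_std − C_b)/(C_e − C_std) = 145·(0.0531 − 0.0115) / (2.52 − 0.0531) = 2.445 m³/s.
= 211.3 ML/d.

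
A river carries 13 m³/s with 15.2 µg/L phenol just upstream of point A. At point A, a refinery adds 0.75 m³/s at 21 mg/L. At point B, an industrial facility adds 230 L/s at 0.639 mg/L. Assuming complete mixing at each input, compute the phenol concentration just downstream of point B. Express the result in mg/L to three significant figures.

1.15 mg/L

15.2 µg/L = 0.0152 mg/L.
After input A: C = (13·0.0152 + 0.75·21) / 13.75 = 1.16 mg/L.
230 L/s = 0.23 m³/s.
After input B: C = (13.75·1.16 + 0.23·0.639) / 13.98 = 1.151 mg/L.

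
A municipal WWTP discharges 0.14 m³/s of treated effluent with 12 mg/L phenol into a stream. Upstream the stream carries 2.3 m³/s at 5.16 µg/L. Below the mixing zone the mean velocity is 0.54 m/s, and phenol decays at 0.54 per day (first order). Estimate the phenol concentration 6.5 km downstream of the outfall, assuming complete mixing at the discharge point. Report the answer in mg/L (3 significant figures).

5.16 µg/L = 0.00516 mg/L.
After complete mixing, C₀ = (0.14·12 + 2.3·0.00516) / 2.44 = 0.6934 mg/L.
Travel time t = 6500 m / 0.54 m/s = 1.204e+04 s = 0.1393 d.
C = 0.6934·exp(−0.54·0.1393) = 0.6934·0.9275 = 0.6431 mg/L.

0.643 mg/L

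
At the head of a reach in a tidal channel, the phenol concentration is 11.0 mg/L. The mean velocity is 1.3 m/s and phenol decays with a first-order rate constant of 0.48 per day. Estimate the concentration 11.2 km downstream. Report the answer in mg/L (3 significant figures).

10.5 mg/L

Travel time t = 11.2 km / 1.3 m/s = 1.12e+04/1.3 = 8615 s = 0.09972 d.
First-order decay: C = 11.0·exp(−0.48·0.09972) = 11.0·0.9533 = 10.49 mg/L.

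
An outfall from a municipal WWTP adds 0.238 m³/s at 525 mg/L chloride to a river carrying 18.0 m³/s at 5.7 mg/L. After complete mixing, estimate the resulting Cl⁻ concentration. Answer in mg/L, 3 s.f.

Flow-weighted mixing gives C = (0.238·525 + 18·5.7) / (0.238 + 18) = 227.6/18.24 = 12.48 mg/L.

12.5 mg/L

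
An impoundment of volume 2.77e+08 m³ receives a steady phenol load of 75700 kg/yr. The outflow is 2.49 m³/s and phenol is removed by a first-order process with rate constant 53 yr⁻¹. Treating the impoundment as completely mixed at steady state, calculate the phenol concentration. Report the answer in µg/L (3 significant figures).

Outflow Q = 2.49 m³/s × 3.156e+07 s/yr = 7.858e+07 m³/yr.
Steady-state CSTR mass balance: W = Q·C + k·V·C, so C = W/(Q + kV).
Q + kV = 7.858e+07 + 53·2.77e+08 = 1.476e+10 m³/yr.
C = 75700/1.476e+10 = 5.129e-06 kg/m³ = 0.005129 mg/L = 5.129 µg/L.

5.13 µg/L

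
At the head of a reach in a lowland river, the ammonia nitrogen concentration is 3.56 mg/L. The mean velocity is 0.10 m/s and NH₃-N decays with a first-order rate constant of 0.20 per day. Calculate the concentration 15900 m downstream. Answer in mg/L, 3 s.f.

2.46 mg/L

Travel time t = 15900 m / 0.10 m/s = 1.59e+04/0.10 = 1.59e+05 s = 1.84 d.
First-order decay: C = 3.56·exp(−0.20·1.84) = 3.56·0.6921 = 2.464 mg/L.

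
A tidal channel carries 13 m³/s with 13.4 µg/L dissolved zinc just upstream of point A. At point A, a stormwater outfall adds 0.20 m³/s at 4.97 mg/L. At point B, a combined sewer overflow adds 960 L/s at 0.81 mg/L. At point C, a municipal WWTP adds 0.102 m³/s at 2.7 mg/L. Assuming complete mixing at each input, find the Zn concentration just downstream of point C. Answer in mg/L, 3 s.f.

13.4 µg/L = 0.0134 mg/L.
After input A: C = (13·0.0134 + 0.2·4.97) / 13.2 = 0.0885 mg/L.
960 L/s = 0.96 m³/s.
After input B: C = (13.2·0.0885 + 0.96·0.81) / 14.16 = 0.1374 mg/L.
After input C: C = (14.16·0.1374 + 0.102·2.7) / 14.26 = 0.1557 mg/L.

0.156 mg/L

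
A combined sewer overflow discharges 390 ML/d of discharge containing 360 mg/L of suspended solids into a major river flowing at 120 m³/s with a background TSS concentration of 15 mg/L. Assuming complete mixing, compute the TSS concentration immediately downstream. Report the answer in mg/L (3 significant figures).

390 ML/d = 4.514 m³/s.
Flow-weighted mixing gives C = (4.514·360 + 120·15) / (4.514 + 120) = 3425/124.5 = 27.51 mg/L.

27.5 mg/L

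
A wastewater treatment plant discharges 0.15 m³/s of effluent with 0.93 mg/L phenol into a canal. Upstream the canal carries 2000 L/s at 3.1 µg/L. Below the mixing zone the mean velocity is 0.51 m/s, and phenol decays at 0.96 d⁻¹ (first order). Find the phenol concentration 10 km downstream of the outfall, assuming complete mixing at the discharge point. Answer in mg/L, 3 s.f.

0.0545 mg/L

2000 L/s = 2 m³/s.
3.1 µg/L = 0.0031 mg/L.
After complete mixing, C₀ = (0.15·0.93 + 2·0.0031) / 2.15 = 0.06777 mg/L.
Travel time t = 1e+04 m / 0.51 m/s = 1.961e+04 s = 0.2269 d.
C = 0.06777·exp(−0.96·0.2269) = 0.06777·0.8042 = 0.0545 mg/L.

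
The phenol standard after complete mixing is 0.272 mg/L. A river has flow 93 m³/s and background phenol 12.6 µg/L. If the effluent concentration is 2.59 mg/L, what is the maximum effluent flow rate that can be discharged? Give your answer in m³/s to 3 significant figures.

10.4 m³/s

12.6 µg/L = 0.0126 mg/L.
Mass balance at complete mixing: C_std·(Q_w + Q_r) = Q_w·C_e + Q_r·C_b.
Rearranging, Q_w = Q_r·(C_std − C_b)/(C_e − C_std) = 93·(0.272 − 0.0126) / (2.59 − 0.272) = 10.41 m³/s.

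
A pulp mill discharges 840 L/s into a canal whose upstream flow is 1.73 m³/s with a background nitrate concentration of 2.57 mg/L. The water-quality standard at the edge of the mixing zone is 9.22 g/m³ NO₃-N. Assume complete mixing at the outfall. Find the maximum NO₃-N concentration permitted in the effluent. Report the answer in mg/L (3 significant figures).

840 L/s = 0.84 m³/s.
Mass balance: 9.22·2.57 = 0.84·Cₑ + 1.73·2.57.
Cₑ = (23.7 − 4.446) / 0.84 = 22.92 mg/L.

22.9 mg/L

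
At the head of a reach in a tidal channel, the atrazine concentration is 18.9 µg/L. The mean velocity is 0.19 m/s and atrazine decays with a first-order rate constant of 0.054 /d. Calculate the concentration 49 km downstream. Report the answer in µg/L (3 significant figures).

16.1 µg/L

Travel time t = 49 km / 0.19 m/s = 4.9e+04/0.19 = 2.579e+05 s = 2.985 d.
First-order decay: C = 18.9·exp(−0.054·2.985) = 18.9·0.8511 = 16.09 µg/L.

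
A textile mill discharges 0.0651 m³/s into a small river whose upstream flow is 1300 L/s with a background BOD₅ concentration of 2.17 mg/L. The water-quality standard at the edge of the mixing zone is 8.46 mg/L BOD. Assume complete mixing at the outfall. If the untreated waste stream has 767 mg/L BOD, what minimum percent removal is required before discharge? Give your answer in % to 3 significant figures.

1300 L/s = 1.3 m³/s.
Mass balance: 8.46·1.365 = 0.0651·Cₑ + 1.3·2.17.
Cₑ = (11.55 − 2.821) / 0.0651 = 134.1 mg/L.
Required removal = 1 − 134.1/767 = 82.52 %.

82.5 %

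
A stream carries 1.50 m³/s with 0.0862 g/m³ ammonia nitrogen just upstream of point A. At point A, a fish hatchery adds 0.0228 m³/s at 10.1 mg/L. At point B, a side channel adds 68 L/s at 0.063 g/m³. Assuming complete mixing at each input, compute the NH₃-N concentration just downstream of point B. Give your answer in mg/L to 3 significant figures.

0.229 mg/L

After input A: C = (1.5·0.0862 + 0.0228·10.1) / 1.523 = 0.2361 mg/L.
68 L/s = 0.068 m³/s.
After input B: C = (1.523·0.2361 + 0.068·0.063) / 1.591 = 0.2287 mg/L.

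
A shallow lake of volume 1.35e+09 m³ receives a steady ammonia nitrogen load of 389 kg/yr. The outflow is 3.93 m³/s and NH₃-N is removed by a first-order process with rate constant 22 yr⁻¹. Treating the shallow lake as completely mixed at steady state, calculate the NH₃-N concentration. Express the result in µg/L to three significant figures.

Outflow Q = 3.93 m³/s × 3.156e+07 s/yr = 1.24e+08 m³/yr.
Steady-state CSTR mass balance: W = Q·C + k·V·C, so C = W/(Q + kV).
Q + kV = 1.24e+08 + 22·1.35e+09 = 2.982e+10 m³/yr.
C = 389/2.982e+10 = 1.304e-08 kg/m³ = 1.304e-05 mg/L = 0.01304 µg/L.

0.0130 µg/L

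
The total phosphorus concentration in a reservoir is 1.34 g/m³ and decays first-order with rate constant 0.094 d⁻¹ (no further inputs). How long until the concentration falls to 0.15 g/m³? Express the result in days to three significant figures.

23.3 d

t = ln(C₀/C)/k = ln(1.34/0.15)/0.094 = 2.19/0.094 = 23.3 d.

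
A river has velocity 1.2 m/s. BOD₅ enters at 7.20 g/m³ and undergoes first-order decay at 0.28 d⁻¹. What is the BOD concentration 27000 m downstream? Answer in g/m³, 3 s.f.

Travel time t = 27000 m / 1.2 m/s = 2.7e+04/1.2 = 2.25e+04 s = 0.2604 d.
First-order decay: C = 7.20·exp(−0.28·0.2604) = 7.20·0.9297 = 6.694 g/m³.

6.69 g/m³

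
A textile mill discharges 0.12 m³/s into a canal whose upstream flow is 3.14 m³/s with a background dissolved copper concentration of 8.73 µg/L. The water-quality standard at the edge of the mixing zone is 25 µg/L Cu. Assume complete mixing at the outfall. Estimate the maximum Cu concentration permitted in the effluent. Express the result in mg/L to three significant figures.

8.73 µg/L = 0.00873 mg/L.
25 µg/L = 0.025 mg/L.
Mass balance: 0.025·3.26 = 0.12·Cₑ + 3.14·0.00873.
Cₑ = (0.0815 − 0.02741) / 0.12 = 0.4507 mg/L.

0.451 mg/L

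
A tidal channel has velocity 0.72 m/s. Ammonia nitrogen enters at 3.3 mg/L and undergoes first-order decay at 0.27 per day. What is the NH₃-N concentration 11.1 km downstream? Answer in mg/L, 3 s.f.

3.14 mg/L

Travel time t = 11.1 km / 0.72 m/s = 1.11e+04/0.72 = 1.542e+04 s = 0.1784 d.
First-order decay: C = 3.3·exp(−0.27·0.1784) = 3.3·0.953 = 3.145 mg/L.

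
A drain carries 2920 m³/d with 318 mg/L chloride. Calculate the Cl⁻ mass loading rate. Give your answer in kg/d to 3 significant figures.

2920 m³/d = 0.0338 m³/s.
Mass flux = Q·C = 0.0338 m³/s × 318 g/m³ = 10.75 g/s.
= 10.75 g/s × 86.4 = 928.6 kg/d.

929 kg/d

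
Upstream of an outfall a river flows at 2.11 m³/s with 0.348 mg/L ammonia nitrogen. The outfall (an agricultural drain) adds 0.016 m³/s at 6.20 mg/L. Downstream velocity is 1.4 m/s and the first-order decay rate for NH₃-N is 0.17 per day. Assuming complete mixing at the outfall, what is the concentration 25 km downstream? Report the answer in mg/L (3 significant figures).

After complete mixing, C₀ = (0.016·6.2 + 2.11·0.348) / 2.126 = 0.392 mg/L.
Travel time t = 2.5e+04 m / 1.4 m/s = 1.786e+04 s = 0.2067 d.
C = 0.392·exp(−0.17·0.2067) = 0.392·0.9655 = 0.3785 mg/L.

0.379 mg/L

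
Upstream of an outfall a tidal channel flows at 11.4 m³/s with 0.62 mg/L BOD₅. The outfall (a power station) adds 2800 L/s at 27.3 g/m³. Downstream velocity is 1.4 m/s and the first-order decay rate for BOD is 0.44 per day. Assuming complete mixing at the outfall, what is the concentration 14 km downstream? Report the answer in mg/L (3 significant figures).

5.59 mg/L

2800 L/s = 2.8 m³/s.
After complete mixing, C₀ = (2.8·27.3 + 11.4·0.62) / 14.2 = 5.881 mg/L.
Travel time t = 1.4e+04 m / 1.4 m/s = 1e+04 s = 0.1157 d.
C = 5.881·exp(−0.44·0.1157) = 5.881·0.9503 = 5.589 mg/L.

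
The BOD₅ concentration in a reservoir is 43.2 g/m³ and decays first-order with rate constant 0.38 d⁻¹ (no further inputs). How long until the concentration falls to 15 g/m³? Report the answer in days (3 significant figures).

t = ln(C₀/C)/k = ln(43.2/15)/0.38 = 1.058/0.38 = 2.784 d.

2.78 d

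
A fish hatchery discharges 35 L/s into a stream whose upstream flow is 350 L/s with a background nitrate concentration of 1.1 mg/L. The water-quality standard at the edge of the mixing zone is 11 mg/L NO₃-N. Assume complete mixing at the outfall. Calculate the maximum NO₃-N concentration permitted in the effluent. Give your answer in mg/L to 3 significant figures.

110 mg/L

35 L/s = 0.035 m³/s.
350 L/s = 0.35 m³/s.
Mass balance: 11·0.385 = 0.035·Cₑ + 0.35·1.1.
Cₑ = (4.235 − 0.385) / 0.035 = 110 mg/L.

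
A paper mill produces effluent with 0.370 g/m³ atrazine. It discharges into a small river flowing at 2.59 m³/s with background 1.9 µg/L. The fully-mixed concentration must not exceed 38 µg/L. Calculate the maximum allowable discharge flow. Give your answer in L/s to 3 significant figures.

282 L/s

1.9 µg/L = 0.0019 mg/L.
38 µg/L = 0.038 mg/L.
Mass balance at complete mixing: C_std·(Q_w + Q_r) = Q_w·C_e + Q_r·C_b.
Rearranging, Q_w = Q_r·(C_std − C_b)/(C_e − C_std) = 2.59·(0.038 − 0.0019) / (0.37 − 0.038) = 0.2816 m³/s.
= 281.6 L/s.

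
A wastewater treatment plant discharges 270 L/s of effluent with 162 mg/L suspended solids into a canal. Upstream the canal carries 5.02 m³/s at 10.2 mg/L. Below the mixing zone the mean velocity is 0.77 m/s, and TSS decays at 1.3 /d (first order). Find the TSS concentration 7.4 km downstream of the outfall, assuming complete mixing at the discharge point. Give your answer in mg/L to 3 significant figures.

270 L/s = 0.27 m³/s.
After complete mixing, C₀ = (0.27·162 + 5.02·10.2) / 5.29 = 17.95 mg/L.
Travel time t = 7400 m / 0.77 m/s = 9610 s = 0.1112 d.
C = 17.95·exp(−1.3·0.1112) = 17.95·0.8654 = 15.53 mg/L.

15.5 mg/L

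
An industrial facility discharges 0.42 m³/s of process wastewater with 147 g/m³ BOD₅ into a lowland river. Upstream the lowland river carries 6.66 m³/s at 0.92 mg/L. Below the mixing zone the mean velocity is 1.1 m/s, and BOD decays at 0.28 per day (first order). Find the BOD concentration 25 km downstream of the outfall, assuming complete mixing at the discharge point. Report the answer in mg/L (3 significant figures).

8.91 mg/L

After complete mixing, C₀ = (0.42·147 + 6.66·0.92) / 7.08 = 9.586 mg/L.
Travel time t = 2.5e+04 m / 1.1 m/s = 2.273e+04 s = 0.263 d.
C = 9.586·exp(−0.28·0.263) = 9.586·0.929 = 8.905 mg/L.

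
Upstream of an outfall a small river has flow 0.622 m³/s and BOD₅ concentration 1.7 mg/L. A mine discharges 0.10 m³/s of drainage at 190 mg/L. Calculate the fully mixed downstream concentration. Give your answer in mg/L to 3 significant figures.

27.8 mg/L

By mass balance at complete mixing, C = (0.1·190 + 0.622·1.7) / (0.1 + 0.622) = 20.06/0.722 = 27.78 mg/L.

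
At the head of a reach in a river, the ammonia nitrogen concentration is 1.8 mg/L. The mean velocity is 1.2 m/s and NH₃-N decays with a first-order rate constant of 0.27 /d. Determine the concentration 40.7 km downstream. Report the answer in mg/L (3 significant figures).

Travel time t = 40.7 km / 1.2 m/s = 4.07e+04/1.2 = 3.392e+04 s = 0.3926 d.
First-order decay: C = 1.8·exp(−0.27·0.3926) = 1.8·0.8994 = 1.619 mg/L.

1.62 mg/L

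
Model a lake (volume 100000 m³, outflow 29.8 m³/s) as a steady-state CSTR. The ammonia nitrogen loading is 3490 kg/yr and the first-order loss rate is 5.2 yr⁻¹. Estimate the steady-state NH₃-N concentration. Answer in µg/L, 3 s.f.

3.71 µg/L

Outflow Q = 29.8 m³/s × 3.156e+07 s/yr = 9.404e+08 m³/yr.
Steady-state CSTR mass balance: W = Q·C + k·V·C, so C = W/(Q + kV).
Q + kV = 9.404e+08 + 5.2·100000 = 9.409e+08 m³/yr.
C = 3490/9.409e+08 = 3.709e-06 kg/m³ = 0.003709 mg/L = 3.709 µg/L.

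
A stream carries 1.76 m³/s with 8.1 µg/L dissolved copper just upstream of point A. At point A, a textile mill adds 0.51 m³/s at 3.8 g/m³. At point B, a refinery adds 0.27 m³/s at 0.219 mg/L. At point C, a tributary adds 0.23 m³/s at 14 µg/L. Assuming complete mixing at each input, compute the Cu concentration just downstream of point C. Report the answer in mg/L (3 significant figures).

0.727 mg/L

8.1 µg/L = 0.0081 mg/L.
After input A: C = (1.76·0.0081 + 0.51·3.8) / 2.27 = 0.86 mg/L.
After input B: C = (2.27·0.86 + 0.27·0.219) / 2.54 = 0.7919 mg/L.
14 µg/L = 0.014 mg/L.
After input C: C = (2.54·0.7919 + 0.23·0.014) / 2.77 = 0.7273 mg/L.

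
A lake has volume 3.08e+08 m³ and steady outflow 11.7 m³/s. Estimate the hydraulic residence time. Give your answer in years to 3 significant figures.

0.834 yr

Q = 11.7 m³/s × 3.156e+07 s/yr = 3.692e+08 m³/yr.
Hydraulic residence time τ = V/Q = 3.08e+08/3.692e+08 = 0.8342 yr.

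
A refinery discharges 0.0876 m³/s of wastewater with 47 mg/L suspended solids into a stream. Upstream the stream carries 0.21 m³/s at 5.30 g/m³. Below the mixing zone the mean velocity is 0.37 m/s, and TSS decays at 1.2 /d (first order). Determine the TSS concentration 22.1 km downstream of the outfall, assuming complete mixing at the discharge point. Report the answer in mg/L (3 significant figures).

After complete mixing, C₀ = (0.0876·47 + 0.21·5.3) / 0.2976 = 17.57 mg/L.
Travel time t = 2.21e+04 m / 0.37 m/s = 5.973e+04 s = 0.6913 d.
C = 17.57·exp(−1.2·0.6913) = 17.57·0.4362 = 7.667 mg/L.

7.67 mg/L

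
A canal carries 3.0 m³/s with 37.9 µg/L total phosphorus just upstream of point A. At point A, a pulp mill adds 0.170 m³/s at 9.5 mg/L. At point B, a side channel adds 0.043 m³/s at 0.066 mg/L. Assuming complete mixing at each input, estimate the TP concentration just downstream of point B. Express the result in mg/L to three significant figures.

0.539 mg/L

37.9 µg/L = 0.0379 mg/L.
After input A: C = (3·0.0379 + 0.17·9.5) / 3.17 = 0.5453 mg/L.
After input B: C = (3.17·0.5453 + 0.043·0.066) / 3.213 = 0.5389 mg/L.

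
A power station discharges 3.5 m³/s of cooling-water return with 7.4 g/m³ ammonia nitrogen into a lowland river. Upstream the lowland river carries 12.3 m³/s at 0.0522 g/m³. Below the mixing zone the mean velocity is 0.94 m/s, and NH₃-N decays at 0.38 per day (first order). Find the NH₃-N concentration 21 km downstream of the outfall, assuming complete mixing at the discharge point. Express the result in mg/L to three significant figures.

After complete mixing, C₀ = (3.5·7.4 + 12.3·0.0522) / 15.8 = 1.68 mg/L.
Travel time t = 2.1e+04 m / 0.94 m/s = 2.234e+04 s = 0.2586 d.
C = 1.68·exp(−0.38·0.2586) = 1.68·0.9064 = 1.523 mg/L.

1.52 mg/L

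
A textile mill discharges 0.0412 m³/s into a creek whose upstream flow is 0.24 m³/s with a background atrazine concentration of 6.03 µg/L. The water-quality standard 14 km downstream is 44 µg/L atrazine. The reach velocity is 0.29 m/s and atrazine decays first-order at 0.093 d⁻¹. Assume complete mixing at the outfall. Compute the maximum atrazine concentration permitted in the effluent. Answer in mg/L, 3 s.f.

0.281 mg/L

6.03 µg/L = 0.00603 mg/L.
44 µg/L = 0.044 mg/L.
Travel time to the compliance point: t = 1.4e+04/0.29 = 4.828e+04 s = 0.5587 d; decay factor exp(−0.093·0.5587) = 0.9494.
So the concentration just after mixing may be at most 0.044/0.9494 = 0.04635 mg/L.
Mass balance: 0.04635·0.2812 = 0.0412·Cₑ + 0.24·0.00603.
Cₑ = (0.01303 − 0.001447) / 0.0412 = 0.2812 mg/L.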